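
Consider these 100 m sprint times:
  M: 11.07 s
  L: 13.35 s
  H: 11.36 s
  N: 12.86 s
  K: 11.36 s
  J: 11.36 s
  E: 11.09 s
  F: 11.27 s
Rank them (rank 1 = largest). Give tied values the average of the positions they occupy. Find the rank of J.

Sorted (descending): 13.35, 12.86, 11.36, 11.36, 11.36, 11.27, 11.09, 11.07
The 3 values of 11.36 occupy positions 3–5 → average rank 4.
J has value 11.36 s → rank 4.

4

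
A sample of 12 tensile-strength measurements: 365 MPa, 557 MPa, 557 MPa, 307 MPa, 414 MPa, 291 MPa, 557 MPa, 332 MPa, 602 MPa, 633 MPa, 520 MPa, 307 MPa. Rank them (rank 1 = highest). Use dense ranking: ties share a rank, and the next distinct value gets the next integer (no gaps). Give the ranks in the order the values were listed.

6, 3, 3, 8, 5, 9, 3, 7, 2, 1, 4, 8

Sorted (descending): 633, 602, 557, 557, 557, 520, 414, 365, 332, 307, 307, 291
The 3 values of 557 share dense rank 3.
The 2 values of 307 share dense rank 8.
Remaining distinct values take the next consecutive integers.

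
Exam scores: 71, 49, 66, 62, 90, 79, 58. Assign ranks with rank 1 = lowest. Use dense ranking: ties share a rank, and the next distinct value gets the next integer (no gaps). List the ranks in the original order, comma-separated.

Sorted (ascending): 49, 58, 62, 66, 71, 79, 90
No ties — each value takes its position as its rank.

5, 1, 4, 3, 7, 6, 2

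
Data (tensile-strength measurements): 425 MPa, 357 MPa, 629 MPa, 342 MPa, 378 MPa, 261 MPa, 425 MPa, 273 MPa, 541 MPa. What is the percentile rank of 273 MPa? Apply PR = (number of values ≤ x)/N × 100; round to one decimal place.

N = 9.
Strictly below 273: 1. Equal to 273: 1.
PR = 2/9 × 100 = 22.2

22.2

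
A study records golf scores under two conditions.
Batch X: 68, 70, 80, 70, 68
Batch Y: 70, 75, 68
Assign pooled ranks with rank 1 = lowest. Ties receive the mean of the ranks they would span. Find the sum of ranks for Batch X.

22

Sorted (ascending): 68, 68, 68, 70, 70, 70, 75, 80
The 3 values of 68 occupy positions 1–3 → average rank 2.
The 3 values of 70 occupy positions 4–6 → average rank 5.
Batch X values → pooled ranks: 68→2, 70→5, 80→8, 70→5, 68→2
Rank sum = 2 + 5 + 8 + 5 + 2 = 22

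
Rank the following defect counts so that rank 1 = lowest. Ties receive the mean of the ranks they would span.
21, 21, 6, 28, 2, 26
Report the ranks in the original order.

3.5, 3.5, 2, 6, 1, 5

Sorted (ascending): 2, 6, 21, 21, 26, 28
The 2 values of 21 occupy positions 3–4 → average rank (3+4)/2 = 3.5.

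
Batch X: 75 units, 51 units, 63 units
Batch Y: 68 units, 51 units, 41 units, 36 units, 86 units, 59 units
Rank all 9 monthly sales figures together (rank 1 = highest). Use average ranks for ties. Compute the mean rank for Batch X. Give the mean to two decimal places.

Sorted (descending): 86, 75, 68, 63, 59, 51, 51, 41, 36
The 2 values of 51 occupy positions 6–7 → average rank (6+7)/2 = 6.5.
Batch X values → pooled ranks: 75→2, 51→6.5, 63→4
Mean rank = (2 + 6.5 + 4) / 3 = 4.17

4.17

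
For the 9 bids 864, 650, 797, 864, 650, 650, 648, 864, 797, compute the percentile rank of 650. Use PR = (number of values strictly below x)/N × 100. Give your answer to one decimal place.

N = 9.
Strictly below 650: 1. Equal to 650: 3.
PR = 1/9 × 100 = 11.1

11.1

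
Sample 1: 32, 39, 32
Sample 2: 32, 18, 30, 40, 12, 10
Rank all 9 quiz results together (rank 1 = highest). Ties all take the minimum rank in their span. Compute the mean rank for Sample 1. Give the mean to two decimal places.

2.67

Sorted (descending): 40, 39, 32, 32, 32, 30, 18, 12, 10
The 3 values of 32 occupy positions 3–5 → each gets rank 3.
Sample 1 values → pooled ranks: 32→3, 39→2, 32→3
Mean rank = (3 + 2 + 3) / 3 = 2.67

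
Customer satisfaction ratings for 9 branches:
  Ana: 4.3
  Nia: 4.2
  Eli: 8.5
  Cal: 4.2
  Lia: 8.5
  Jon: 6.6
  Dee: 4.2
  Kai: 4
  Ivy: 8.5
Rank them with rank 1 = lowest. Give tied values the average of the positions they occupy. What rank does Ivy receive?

8

Sorted (ascending): 4, 4.2, 4.2, 4.2, 4.3, 6.6, 8.5, 8.5, 8.5
The 3 values of 4.2 occupy positions 2–4 → average rank 3.
The 3 values of 8.5 occupy positions 7–9 → average rank 8.
Ivy has value 8.5 → rank 8.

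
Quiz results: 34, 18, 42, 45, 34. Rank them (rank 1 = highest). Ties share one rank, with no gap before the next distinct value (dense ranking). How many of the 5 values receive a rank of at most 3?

Sorted (descending): 45, 42, 34, 34, 18
The 2 values of 34 share dense rank 3.
Remaining distinct values take the next consecutive integers.
Ranks ≤ 3: {1, 2, 3, 3} → 4 values.

4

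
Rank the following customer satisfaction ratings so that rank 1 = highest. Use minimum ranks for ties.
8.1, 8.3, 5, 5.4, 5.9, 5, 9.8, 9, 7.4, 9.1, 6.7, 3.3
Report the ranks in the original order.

Sorted (descending): 9.8, 9.1, 9, 8.3, 8.1, 7.4, 6.7, 5.9, 5.4, 5, 5, 3.3
The 2 values of 5 occupy positions 10–11 → each gets rank 10.

5, 4, 10, 9, 8, 10, 1, 3, 6, 2, 7, 12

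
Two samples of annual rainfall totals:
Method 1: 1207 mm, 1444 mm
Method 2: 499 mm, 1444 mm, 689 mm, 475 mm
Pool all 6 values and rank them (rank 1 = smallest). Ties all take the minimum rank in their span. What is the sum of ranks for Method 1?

9

Sorted (ascending): 475, 499, 689, 1207, 1444, 1444
The 2 values of 1444 occupy positions 5–6 → each gets rank 5.
Method 1 values → pooled ranks: 1207→4, 1444→5
Rank sum = 4 + 5 = 9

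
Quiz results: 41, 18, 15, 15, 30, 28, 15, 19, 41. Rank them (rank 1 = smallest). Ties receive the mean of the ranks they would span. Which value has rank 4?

18

Sorted (ascending): 15, 15, 15, 18, 19, 28, 30, 41, 41
The 3 values of 15 occupy positions 1–3 → average rank 2.
The 2 values of 41 occupy positions 8–9 → average rank (8+9)/2 = 8.5.
Rank 4 → value 18.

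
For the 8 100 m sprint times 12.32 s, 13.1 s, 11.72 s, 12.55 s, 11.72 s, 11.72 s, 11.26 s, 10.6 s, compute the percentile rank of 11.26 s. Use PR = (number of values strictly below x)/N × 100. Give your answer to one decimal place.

12.5

N = 8.
Strictly below 11.26: 1. Equal to 11.26: 1.
PR = 1/8 × 100 = 12.5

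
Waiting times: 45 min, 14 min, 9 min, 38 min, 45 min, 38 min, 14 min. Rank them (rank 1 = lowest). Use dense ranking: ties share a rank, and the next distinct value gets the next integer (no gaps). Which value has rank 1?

9

Sorted (ascending): 9, 14, 14, 38, 38, 45, 45
The 2 values of 14 share dense rank 2.
The 2 values of 38 share dense rank 3.
The 2 values of 45 share dense rank 4.
Remaining distinct values take the next consecutive integers.
Rank 1 → value 9.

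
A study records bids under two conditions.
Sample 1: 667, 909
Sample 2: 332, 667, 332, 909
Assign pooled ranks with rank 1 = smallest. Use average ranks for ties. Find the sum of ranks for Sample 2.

12

Sorted (ascending): 332, 332, 667, 667, 909, 909
The 2 values of 332 occupy positions 1–2 → average rank (1+2)/2 = 1.5.
The 2 values of 667 occupy positions 3–4 → average rank (3+4)/2 = 3.5.
The 2 values of 909 occupy positions 5–6 → average rank (5+6)/2 = 5.5.
Sample 2 values → pooled ranks: 332→1.5, 667→3.5, 332→1.5, 909→5.5
Rank sum = 1.5 + 3.5 + 1.5 + 5.5 = 12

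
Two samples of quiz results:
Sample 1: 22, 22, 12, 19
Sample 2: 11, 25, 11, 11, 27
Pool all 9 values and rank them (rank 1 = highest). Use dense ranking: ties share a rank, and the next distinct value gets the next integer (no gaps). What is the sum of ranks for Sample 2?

21

Sorted (descending): 27, 25, 22, 22, 19, 12, 11, 11, 11
The 2 values of 22 share dense rank 3.
The 3 values of 11 share dense rank 6.
Remaining distinct values take the next consecutive integers.
Sample 2 values → pooled ranks: 11→6, 25→2, 11→6, 11→6, 27→1
Rank sum = 6 + 2 + 6 + 6 + 1 = 21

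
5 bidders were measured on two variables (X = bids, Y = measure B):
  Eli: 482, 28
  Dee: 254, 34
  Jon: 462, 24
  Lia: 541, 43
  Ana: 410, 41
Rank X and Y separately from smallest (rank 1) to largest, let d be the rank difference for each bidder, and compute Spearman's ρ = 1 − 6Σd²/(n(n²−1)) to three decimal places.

0.200

Ranks of variable 1: 4, 1, 3, 5, 2
Ranks of variable 2: 2, 3, 1, 5, 4
d = r₁ − r₂: 2, -2, 2, 0, -2
d²: 4, 4, 4, 0, 4; Σd² = 16
ρ = 1 − 6·16/(5·24) = 1 − 96/120 = 0.200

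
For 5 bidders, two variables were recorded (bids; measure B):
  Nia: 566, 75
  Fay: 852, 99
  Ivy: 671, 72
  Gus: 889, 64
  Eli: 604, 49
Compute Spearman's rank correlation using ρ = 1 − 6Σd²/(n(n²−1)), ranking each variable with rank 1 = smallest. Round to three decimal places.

Ranks of variable 1: 1, 4, 3, 5, 2
Ranks of variable 2: 4, 5, 3, 2, 1
d = r₁ − r₂: -3, -1, 0, 3, 1
d²: 9, 1, 0, 9, 1; Σd² = 20
ρ = 1 − 6·20/(5·24) = 1 − 120/120 = 0.000

0.000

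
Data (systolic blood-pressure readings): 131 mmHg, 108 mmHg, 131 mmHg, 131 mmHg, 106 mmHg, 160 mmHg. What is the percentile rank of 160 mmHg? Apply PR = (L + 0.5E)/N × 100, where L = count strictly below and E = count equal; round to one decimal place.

N = 6.
Strictly below 160: 5. Equal to 160: 1.
PR = (5 + 0.5·1)/6 × 100 = 91.7

91.7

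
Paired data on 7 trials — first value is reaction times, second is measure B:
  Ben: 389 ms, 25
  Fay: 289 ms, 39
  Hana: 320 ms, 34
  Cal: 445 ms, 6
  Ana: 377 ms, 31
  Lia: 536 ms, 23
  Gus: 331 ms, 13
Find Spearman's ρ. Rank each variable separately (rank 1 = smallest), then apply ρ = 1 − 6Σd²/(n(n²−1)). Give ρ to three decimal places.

-0.714

Ranks of variable 1: 5, 1, 2, 6, 4, 7, 3
Ranks of variable 2: 4, 7, 6, 1, 5, 3, 2
d = r₁ − r₂: 1, -6, -4, 5, -1, 4, 1
d²: 1, 36, 16, 25, 1, 16, 1; Σd² = 96
ρ = 1 − 6·96/(7·48) = 1 − 576/336 = -0.714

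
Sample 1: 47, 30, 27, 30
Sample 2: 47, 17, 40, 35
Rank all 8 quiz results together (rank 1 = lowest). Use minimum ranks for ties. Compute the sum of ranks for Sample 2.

19

Sorted (ascending): 17, 27, 30, 30, 35, 40, 47, 47
The 2 values of 30 occupy positions 3–4 → each gets rank 3.
The 2 values of 47 occupy positions 7–8 → each gets rank 7.
Sample 2 values → pooled ranks: 47→7, 17→1, 40→6, 35→5
Rank sum = 7 + 1 + 6 + 5 = 19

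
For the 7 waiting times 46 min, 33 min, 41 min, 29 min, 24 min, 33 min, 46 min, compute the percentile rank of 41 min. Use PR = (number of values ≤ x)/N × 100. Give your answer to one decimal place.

71.4

N = 7.
Strictly below 41: 4. Equal to 41: 1.
PR = 5/7 × 100 = 71.4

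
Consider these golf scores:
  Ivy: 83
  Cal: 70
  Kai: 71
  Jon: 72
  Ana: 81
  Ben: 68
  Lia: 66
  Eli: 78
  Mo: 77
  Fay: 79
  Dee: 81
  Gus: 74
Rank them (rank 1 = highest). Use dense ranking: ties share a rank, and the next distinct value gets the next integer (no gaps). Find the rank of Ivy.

Sorted (descending): 83, 81, 81, 79, 78, 77, 74, 72, 71, 70, 68, 66
The 2 values of 81 share dense rank 2.
Remaining distinct values take the next consecutive integers.
Ivy has value 83 → rank 1.

1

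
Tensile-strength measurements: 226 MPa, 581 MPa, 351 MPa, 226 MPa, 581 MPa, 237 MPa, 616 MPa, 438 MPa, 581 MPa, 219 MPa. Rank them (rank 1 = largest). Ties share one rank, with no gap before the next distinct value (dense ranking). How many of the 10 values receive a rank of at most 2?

4

Sorted (descending): 616, 581, 581, 581, 438, 351, 237, 226, 226, 219
The 3 values of 581 share dense rank 2.
The 2 values of 226 share dense rank 6.
Remaining distinct values take the next consecutive integers.
Ranks ≤ 2: {1, 2, 2, 2} → 4 values.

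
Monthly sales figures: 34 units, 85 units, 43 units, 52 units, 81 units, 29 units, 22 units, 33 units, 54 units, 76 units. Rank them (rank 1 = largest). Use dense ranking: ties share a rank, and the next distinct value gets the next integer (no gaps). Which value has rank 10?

22

Sorted (descending): 85, 81, 76, 54, 52, 43, 34, 33, 29, 22
No ties — each value takes its position as its rank.
Rank 10 → value 22.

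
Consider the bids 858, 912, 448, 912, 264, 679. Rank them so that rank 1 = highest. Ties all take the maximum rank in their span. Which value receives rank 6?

Sorted (descending): 912, 912, 858, 679, 448, 264
The 2 values of 912 occupy positions 1–2 → each gets rank 2.
Rank 6 → value 264.

264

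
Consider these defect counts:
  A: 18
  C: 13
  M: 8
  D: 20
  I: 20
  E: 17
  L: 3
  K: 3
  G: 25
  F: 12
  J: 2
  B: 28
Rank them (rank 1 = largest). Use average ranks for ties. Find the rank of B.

1

Sorted (descending): 28, 25, 20, 20, 18, 17, 13, 12, 8, 3, 3, 2
The 2 values of 20 occupy positions 3–4 → average rank (3+4)/2 = 3.5.
The 2 values of 3 occupy positions 10–11 → average rank (10+11)/2 = 10.5.
B has value 28 → rank 1.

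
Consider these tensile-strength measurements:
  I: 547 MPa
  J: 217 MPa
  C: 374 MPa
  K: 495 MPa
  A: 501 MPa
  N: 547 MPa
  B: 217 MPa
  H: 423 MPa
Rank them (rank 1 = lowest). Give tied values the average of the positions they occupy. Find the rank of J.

1.5

Sorted (ascending): 217, 217, 374, 423, 495, 501, 547, 547
The 2 values of 217 occupy positions 1–2 → average rank (1+2)/2 = 1.5.
The 2 values of 547 occupy positions 7–8 → average rank (7+8)/2 = 7.5.
J has value 217 MPa → rank 1.5.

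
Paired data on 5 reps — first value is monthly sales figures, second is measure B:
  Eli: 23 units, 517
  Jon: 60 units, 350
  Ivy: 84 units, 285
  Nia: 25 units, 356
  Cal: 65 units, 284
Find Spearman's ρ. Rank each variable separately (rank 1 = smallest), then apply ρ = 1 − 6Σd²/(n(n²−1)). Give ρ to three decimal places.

-0.900

Ranks of variable 1: 1, 3, 5, 2, 4
Ranks of variable 2: 5, 3, 2, 4, 1
d = r₁ − r₂: -4, 0, 3, -2, 3
d²: 16, 0, 9, 4, 9; Σd² = 38
ρ = 1 − 6·38/(5·24) = 1 − 228/120 = -0.900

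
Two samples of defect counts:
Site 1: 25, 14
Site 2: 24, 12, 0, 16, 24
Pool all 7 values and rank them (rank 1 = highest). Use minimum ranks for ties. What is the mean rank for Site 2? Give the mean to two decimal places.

4.20

Sorted (descending): 25, 24, 24, 16, 14, 12, 0
The 2 values of 24 occupy positions 2–3 → each gets rank 2.
Site 2 values → pooled ranks: 24→2, 12→6, 0→7, 16→4, 24→2
Mean rank = (2 + 6 + 7 + 4 + 2) / 5 = 4.20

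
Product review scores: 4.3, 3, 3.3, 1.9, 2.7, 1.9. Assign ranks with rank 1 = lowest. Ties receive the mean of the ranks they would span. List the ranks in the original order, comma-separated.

6, 4, 5, 1.5, 3, 1.5

Sorted (ascending): 1.9, 1.9, 2.7, 3, 3.3, 4.3
The 2 values of 1.9 occupy positions 1–2 → average rank (1+2)/2 = 1.5.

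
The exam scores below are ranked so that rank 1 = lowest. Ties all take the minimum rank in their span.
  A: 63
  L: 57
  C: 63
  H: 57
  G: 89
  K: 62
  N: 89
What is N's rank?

6

Sorted (ascending): 57, 57, 62, 63, 63, 89, 89
The 2 values of 57 occupy positions 1–2 → each gets rank 1.
The 2 values of 63 occupy positions 4–5 → each gets rank 4.
The 2 values of 89 occupy positions 6–7 → each gets rank 6.
N has value 89 → rank 6.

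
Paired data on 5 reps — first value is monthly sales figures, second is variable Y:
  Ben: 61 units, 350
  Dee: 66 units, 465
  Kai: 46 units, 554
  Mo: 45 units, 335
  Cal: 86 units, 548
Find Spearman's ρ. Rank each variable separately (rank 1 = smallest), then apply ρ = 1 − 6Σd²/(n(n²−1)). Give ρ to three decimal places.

Ranks of variable 1: 3, 4, 2, 1, 5
Ranks of variable 2: 2, 3, 5, 1, 4
d = r₁ − r₂: 1, 1, -3, 0, 1
d²: 1, 1, 9, 0, 1; Σd² = 12
ρ = 1 − 6·12/(5·24) = 1 − 72/120 = 0.400

0.400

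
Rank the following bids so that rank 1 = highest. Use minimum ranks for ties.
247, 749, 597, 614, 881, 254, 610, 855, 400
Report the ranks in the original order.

Sorted (descending): 881, 855, 749, 614, 610, 597, 400, 254, 247
No ties — each value takes its position as its rank.

9, 3, 6, 4, 1, 8, 5, 2, 7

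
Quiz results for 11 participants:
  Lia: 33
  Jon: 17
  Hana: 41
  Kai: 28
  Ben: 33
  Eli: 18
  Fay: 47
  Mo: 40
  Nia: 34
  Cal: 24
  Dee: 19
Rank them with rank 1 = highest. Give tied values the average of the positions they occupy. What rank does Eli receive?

10

Sorted (descending): 47, 41, 40, 34, 33, 33, 28, 24, 19, 18, 17
The 2 values of 33 occupy positions 5–6 → average rank (5+6)/2 = 5.5.
Eli has value 18 → rank 10.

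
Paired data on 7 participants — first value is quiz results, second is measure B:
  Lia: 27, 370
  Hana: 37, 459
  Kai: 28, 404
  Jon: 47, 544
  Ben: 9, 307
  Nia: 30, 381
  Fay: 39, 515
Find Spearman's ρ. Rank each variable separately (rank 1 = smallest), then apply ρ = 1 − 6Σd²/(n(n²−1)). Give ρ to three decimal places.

Ranks of variable 1: 2, 5, 3, 7, 1, 4, 6
Ranks of variable 2: 2, 5, 4, 7, 1, 3, 6
d = r₁ − r₂: 0, 0, -1, 0, 0, 1, 0
d²: 0, 0, 1, 0, 0, 1, 0; Σd² = 2
ρ = 1 − 6·2/(7·48) = 1 − 12/336 = 0.964

0.964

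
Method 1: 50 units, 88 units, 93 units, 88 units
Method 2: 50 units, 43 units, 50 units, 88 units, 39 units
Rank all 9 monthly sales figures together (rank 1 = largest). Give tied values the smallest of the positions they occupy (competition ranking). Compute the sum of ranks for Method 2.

Sorted (descending): 93, 88, 88, 88, 50, 50, 50, 43, 39
The 3 values of 88 occupy positions 2–4 → each gets rank 2.
The 3 values of 50 occupy positions 5–7 → each gets rank 5.
Method 2 values → pooled ranks: 50→5, 43→8, 50→5, 88→2, 39→9
Rank sum = 5 + 8 + 5 + 2 + 9 = 29

29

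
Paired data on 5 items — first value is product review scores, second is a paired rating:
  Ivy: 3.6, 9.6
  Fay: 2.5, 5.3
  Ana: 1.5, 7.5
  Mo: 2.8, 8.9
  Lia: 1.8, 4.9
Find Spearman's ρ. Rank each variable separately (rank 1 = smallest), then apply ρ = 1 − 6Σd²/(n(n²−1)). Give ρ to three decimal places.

Ranks of variable 1: 5, 3, 1, 4, 2
Ranks of variable 2: 5, 2, 3, 4, 1
d = r₁ − r₂: 0, 1, -2, 0, 1
d²: 0, 1, 4, 0, 1; Σd² = 6
ρ = 1 − 6·6/(5·24) = 1 − 36/120 = 0.700

0.700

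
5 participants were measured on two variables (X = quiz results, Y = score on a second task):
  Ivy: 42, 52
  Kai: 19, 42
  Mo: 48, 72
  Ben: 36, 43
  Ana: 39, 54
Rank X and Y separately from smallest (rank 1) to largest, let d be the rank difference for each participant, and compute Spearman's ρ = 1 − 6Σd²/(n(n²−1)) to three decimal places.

0.900

Ranks of variable 1: 4, 1, 5, 2, 3
Ranks of variable 2: 3, 1, 5, 2, 4
d = r₁ − r₂: 1, 0, 0, 0, -1
d²: 1, 0, 0, 0, 1; Σd² = 2
ρ = 1 − 6·2/(5·24) = 1 − 12/120 = 0.900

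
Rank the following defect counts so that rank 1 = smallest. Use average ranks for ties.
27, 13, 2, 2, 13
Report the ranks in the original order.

5, 3.5, 1.5, 1.5, 3.5

Sorted (ascending): 2, 2, 13, 13, 27
The 2 values of 2 occupy positions 1–2 → average rank (1+2)/2 = 1.5.
The 2 values of 13 occupy positions 3–4 → average rank (3+4)/2 = 3.5.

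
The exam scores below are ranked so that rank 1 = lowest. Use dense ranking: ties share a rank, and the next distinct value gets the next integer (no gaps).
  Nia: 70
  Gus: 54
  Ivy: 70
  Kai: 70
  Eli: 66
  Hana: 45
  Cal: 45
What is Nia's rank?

4

Sorted (ascending): 45, 45, 54, 66, 70, 70, 70
The 2 values of 45 share dense rank 1.
The 3 values of 70 share dense rank 4.
Remaining distinct values take the next consecutive integers.
Nia has value 70 → rank 4.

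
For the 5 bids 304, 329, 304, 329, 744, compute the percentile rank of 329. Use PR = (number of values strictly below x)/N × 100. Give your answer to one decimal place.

N = 5.
Strictly below 329: 2. Equal to 329: 2.
PR = 2/5 × 100 = 40.0

40.0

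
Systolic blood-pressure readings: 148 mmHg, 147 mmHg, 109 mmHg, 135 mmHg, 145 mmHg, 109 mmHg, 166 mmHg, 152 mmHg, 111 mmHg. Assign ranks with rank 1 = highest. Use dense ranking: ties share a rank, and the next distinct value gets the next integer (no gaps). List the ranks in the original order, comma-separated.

Sorted (descending): 166, 152, 148, 147, 145, 135, 111, 109, 109
The 2 values of 109 share dense rank 8.
Remaining distinct values take the next consecutive integers.

3, 4, 8, 6, 5, 8, 1, 2, 7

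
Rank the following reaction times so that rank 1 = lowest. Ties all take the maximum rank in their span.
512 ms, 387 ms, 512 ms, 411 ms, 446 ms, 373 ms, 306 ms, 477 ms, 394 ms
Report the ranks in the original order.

9, 3, 9, 5, 6, 2, 1, 7, 4

Sorted (ascending): 306, 373, 387, 394, 411, 446, 477, 512, 512
The 2 values of 512 occupy positions 8–9 → each gets rank 9.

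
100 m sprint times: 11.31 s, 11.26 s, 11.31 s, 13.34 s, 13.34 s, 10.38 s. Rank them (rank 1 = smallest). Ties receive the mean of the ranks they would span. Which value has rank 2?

11.26

Sorted (ascending): 10.38, 11.26, 11.31, 11.31, 13.34, 13.34
The 2 values of 11.31 occupy positions 3–4 → average rank (3+4)/2 = 3.5.
The 2 values of 13.34 occupy positions 5–6 → average rank (5+6)/2 = 5.5.
Rank 2 → value 11.26.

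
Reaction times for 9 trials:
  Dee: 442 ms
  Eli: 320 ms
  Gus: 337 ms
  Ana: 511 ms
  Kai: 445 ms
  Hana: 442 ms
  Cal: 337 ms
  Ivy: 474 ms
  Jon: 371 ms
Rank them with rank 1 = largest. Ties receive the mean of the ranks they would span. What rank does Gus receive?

Sorted (descending): 511, 474, 445, 442, 442, 371, 337, 337, 320
The 2 values of 442 occupy positions 4–5 → average rank (4+5)/2 = 4.5.
The 2 values of 337 occupy positions 7–8 → average rank (7+8)/2 = 7.5.
Gus has value 337 ms → rank 7.5.

7.5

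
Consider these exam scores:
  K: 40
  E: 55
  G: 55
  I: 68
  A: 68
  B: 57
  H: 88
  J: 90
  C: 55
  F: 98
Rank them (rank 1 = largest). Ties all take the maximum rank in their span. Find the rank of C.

9

Sorted (descending): 98, 90, 88, 68, 68, 57, 55, 55, 55, 40
The 2 values of 68 occupy positions 4–5 → each gets rank 5.
The 3 values of 55 occupy positions 7–9 → each gets rank 9.
C has value 55 → rank 9.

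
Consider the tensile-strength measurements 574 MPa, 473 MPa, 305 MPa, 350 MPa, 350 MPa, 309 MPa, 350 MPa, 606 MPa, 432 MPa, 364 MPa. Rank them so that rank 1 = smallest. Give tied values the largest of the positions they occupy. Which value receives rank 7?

432

Sorted (ascending): 305, 309, 350, 350, 350, 364, 432, 473, 574, 606
The 3 values of 350 occupy positions 3–5 → each gets rank 5.
Rank 7 → value 432.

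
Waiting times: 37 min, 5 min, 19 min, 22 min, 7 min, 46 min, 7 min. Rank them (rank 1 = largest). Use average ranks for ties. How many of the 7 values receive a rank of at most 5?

4

Sorted (descending): 46, 37, 22, 19, 7, 7, 5
The 2 values of 7 occupy positions 5–6 → average rank (5+6)/2 = 5.5.
Ranks ≤ 5: {1, 2, 3, 4} → 4 values.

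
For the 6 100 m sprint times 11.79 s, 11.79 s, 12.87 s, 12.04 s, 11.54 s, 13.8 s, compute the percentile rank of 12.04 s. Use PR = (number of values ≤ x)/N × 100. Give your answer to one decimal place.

66.7

N = 6.
Strictly below 12.04: 3. Equal to 12.04: 1.
PR = 4/6 × 100 = 66.7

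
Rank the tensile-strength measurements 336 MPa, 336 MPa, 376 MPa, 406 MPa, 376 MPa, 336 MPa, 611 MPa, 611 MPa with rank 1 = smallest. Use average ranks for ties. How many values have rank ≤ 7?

6

Sorted (ascending): 336, 336, 336, 376, 376, 406, 611, 611
The 3 values of 336 occupy positions 1–3 → average rank 2.
The 2 values of 376 occupy positions 4–5 → average rank (4+5)/2 = 4.5.
The 2 values of 611 occupy positions 7–8 → average rank (7+8)/2 = 7.5.
Ranks ≤ 7: {2, 2, 2, 4.5, 4.5, 6} → 6 values.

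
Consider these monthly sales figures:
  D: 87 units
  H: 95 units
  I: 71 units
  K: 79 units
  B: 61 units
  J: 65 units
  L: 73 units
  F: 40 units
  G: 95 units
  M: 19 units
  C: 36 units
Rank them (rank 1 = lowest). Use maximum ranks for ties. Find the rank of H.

11

Sorted (ascending): 19, 36, 40, 61, 65, 71, 73, 79, 87, 95, 95
The 2 values of 95 occupy positions 10–11 → each gets rank 11.
H has value 95 units → rank 11.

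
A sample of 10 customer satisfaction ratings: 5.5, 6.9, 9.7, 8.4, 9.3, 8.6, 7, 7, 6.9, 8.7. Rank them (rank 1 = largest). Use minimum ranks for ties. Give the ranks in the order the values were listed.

10, 8, 1, 5, 2, 4, 6, 6, 8, 3

Sorted (descending): 9.7, 9.3, 8.7, 8.6, 8.4, 7, 7, 6.9, 6.9, 5.5
The 2 values of 7 occupy positions 6–7 → each gets rank 6.
The 2 values of 6.9 occupy positions 8–9 → each gets rank 8.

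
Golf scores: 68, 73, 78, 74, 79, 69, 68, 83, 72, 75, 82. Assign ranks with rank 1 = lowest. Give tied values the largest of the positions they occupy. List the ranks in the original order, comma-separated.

2, 5, 8, 6, 9, 3, 2, 11, 4, 7, 10

Sorted (ascending): 68, 68, 69, 72, 73, 74, 75, 78, 79, 82, 83
The 2 values of 68 occupy positions 1–2 → each gets rank 2.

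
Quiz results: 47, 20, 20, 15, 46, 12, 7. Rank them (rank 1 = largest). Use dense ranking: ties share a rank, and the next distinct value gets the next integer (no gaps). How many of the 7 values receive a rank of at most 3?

4

Sorted (descending): 47, 46, 20, 20, 15, 12, 7
The 2 values of 20 share dense rank 3.
Remaining distinct values take the next consecutive integers.
Ranks ≤ 3: {1, 2, 3, 3} → 4 values.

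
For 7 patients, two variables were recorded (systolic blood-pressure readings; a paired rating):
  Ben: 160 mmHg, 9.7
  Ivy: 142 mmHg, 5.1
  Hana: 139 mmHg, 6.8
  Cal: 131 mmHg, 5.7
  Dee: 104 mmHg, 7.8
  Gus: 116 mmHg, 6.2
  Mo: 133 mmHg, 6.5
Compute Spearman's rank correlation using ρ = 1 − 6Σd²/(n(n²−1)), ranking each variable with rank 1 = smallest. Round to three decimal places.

Ranks of variable 1: 7, 6, 5, 3, 1, 2, 4
Ranks of variable 2: 7, 1, 5, 2, 6, 3, 4
d = r₁ − r₂: 0, 5, 0, 1, -5, -1, 0
d²: 0, 25, 0, 1, 25, 1, 0; Σd² = 52
ρ = 1 − 6·52/(7·48) = 1 − 312/336 = 0.071

0.071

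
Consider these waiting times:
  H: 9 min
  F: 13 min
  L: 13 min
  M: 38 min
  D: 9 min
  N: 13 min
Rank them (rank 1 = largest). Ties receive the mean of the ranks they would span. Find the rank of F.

3

Sorted (descending): 38, 13, 13, 13, 9, 9
The 3 values of 13 occupy positions 2–4 → average rank 3.
The 2 values of 9 occupy positions 5–6 → average rank (5+6)/2 = 5.5.
F has value 13 min → rank 3.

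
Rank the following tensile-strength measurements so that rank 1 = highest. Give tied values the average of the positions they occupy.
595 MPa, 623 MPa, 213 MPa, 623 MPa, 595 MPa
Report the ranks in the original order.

Sorted (descending): 623, 623, 595, 595, 213
The 2 values of 623 occupy positions 1–2 → average rank (1+2)/2 = 1.5.
The 2 values of 595 occupy positions 3–4 → average rank (3+4)/2 = 3.5.

3.5, 1.5, 5, 1.5, 3.5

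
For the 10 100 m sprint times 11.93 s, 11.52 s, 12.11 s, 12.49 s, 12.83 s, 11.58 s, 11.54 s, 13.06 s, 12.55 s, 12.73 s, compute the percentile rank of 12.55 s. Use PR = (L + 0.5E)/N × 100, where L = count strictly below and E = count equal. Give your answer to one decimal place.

65.0

N = 10.
Strictly below 12.55: 6. Equal to 12.55: 1.
PR = (6 + 0.5·1)/10 × 100 = 65.0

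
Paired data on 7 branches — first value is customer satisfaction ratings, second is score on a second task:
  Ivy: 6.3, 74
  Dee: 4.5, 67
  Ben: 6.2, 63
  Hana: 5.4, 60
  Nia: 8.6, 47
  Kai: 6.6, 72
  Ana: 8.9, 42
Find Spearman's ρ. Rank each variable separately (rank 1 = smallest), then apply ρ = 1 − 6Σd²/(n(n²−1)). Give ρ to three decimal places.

Ranks of variable 1: 4, 1, 3, 2, 6, 5, 7
Ranks of variable 2: 7, 5, 4, 3, 2, 6, 1
d = r₁ − r₂: -3, -4, -1, -1, 4, -1, 6
d²: 9, 16, 1, 1, 16, 1, 36; Σd² = 80
ρ = 1 − 6·80/(7·48) = 1 − 480/336 = -0.429

-0.429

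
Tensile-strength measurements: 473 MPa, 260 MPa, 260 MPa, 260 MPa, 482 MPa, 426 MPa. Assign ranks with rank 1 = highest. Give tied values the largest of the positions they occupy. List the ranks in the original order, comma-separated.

2, 6, 6, 6, 1, 3

Sorted (descending): 482, 473, 426, 260, 260, 260
The 3 values of 260 occupy positions 4–6 → each gets rank 6.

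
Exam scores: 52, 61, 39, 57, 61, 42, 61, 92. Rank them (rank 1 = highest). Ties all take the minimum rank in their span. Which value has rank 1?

92

Sorted (descending): 92, 61, 61, 61, 57, 52, 42, 39
The 3 values of 61 occupy positions 2–4 → each gets rank 2.
Rank 1 → value 92.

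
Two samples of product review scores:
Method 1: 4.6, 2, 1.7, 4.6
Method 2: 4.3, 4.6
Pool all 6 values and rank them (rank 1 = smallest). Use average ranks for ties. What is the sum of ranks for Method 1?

Sorted (ascending): 1.7, 2, 4.3, 4.6, 4.6, 4.6
The 3 values of 4.6 occupy positions 4–6 → average rank 5.
Method 1 values → pooled ranks: 4.6→5, 2→2, 1.7→1, 4.6→5
Rank sum = 5 + 2 + 1 + 5 = 13

13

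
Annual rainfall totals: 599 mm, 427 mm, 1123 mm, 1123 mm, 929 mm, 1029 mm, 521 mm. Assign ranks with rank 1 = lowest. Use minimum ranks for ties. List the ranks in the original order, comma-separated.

Sorted (ascending): 427, 521, 599, 929, 1029, 1123, 1123
The 2 values of 1123 occupy positions 6–7 → each gets rank 6.

3, 1, 6, 6, 4, 5, 2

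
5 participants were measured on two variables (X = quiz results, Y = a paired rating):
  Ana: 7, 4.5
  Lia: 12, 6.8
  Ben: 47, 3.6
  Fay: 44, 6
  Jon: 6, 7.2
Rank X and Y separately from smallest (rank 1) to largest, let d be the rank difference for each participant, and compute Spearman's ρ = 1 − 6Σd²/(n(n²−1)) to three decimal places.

Ranks of variable 1: 2, 3, 5, 4, 1
Ranks of variable 2: 2, 4, 1, 3, 5
d = r₁ − r₂: 0, -1, 4, 1, -4
d²: 0, 1, 16, 1, 16; Σd² = 34
ρ = 1 − 6·34/(5·24) = 1 − 204/120 = -0.700

-0.700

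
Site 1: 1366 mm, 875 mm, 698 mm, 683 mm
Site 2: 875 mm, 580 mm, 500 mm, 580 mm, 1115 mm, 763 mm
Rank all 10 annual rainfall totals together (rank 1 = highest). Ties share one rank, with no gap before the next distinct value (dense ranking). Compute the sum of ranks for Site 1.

15

Sorted (descending): 1366, 1115, 875, 875, 763, 698, 683, 580, 580, 500
The 2 values of 875 share dense rank 3.
The 2 values of 580 share dense rank 7.
Remaining distinct values take the next consecutive integers.
Site 1 values → pooled ranks: 1366→1, 875→3, 698→5, 683→6
Rank sum = 1 + 3 + 5 + 6 = 15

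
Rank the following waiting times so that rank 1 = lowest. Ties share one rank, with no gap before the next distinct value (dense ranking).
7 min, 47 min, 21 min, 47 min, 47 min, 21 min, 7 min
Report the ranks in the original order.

1, 3, 2, 3, 3, 2, 1

Sorted (ascending): 7, 7, 21, 21, 47, 47, 47
The 2 values of 7 share dense rank 1.
The 2 values of 21 share dense rank 2.
The 3 values of 47 share dense rank 3.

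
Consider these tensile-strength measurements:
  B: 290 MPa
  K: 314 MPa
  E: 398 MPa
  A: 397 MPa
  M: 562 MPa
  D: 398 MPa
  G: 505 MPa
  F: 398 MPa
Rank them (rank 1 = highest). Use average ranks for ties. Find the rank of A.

6

Sorted (descending): 562, 505, 398, 398, 398, 397, 314, 290
The 3 values of 398 occupy positions 3–5 → average rank 4.
A has value 397 MPa → rank 6.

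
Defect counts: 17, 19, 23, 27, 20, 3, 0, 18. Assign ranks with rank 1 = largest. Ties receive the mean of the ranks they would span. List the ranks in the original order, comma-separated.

Sorted (descending): 27, 23, 20, 19, 18, 17, 3, 0
No ties — each value takes its position as its rank.

6, 4, 2, 1, 3, 7, 8, 5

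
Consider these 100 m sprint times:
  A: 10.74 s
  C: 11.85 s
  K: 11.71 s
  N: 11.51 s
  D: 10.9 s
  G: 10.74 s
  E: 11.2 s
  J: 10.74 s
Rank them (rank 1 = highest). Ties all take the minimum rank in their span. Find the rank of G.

Sorted (descending): 11.85, 11.71, 11.51, 11.2, 10.9, 10.74, 10.74, 10.74
The 3 values of 10.74 occupy positions 6–8 → each gets rank 6.
G has value 10.74 s → rank 6.

6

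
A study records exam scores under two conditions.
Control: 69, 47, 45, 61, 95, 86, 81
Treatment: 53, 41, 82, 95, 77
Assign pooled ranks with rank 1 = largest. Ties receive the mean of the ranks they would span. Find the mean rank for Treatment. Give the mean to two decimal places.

6.50

Sorted (descending): 95, 95, 86, 82, 81, 77, 69, 61, 53, 47, 45, 41
The 2 values of 95 occupy positions 1–2 → average rank (1+2)/2 = 1.5.
Treatment values → pooled ranks: 53→9, 41→12, 82→4, 95→1.5, 77→6
Mean rank = (9 + 12 + 4 + 1.5 + 6) / 5 = 6.50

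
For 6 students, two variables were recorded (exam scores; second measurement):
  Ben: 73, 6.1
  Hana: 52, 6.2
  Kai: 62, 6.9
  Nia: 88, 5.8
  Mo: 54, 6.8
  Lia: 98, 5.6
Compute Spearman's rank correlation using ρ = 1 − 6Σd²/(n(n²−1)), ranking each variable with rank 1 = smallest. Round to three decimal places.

Ranks of variable 1: 4, 1, 3, 5, 2, 6
Ranks of variable 2: 3, 4, 6, 2, 5, 1
d = r₁ − r₂: 1, -3, -3, 3, -3, 5
d²: 1, 9, 9, 9, 9, 25; Σd² = 62
ρ = 1 − 6·62/(6·35) = 1 − 372/210 = -0.771

-0.771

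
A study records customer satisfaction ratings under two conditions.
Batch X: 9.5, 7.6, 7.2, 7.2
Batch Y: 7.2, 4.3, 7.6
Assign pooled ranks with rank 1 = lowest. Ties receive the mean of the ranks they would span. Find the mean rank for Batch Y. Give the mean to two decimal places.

Sorted (ascending): 4.3, 7.2, 7.2, 7.2, 7.6, 7.6, 9.5
The 3 values of 7.2 occupy positions 2–4 → average rank 3.
The 2 values of 7.6 occupy positions 5–6 → average rank (5+6)/2 = 5.5.
Batch Y values → pooled ranks: 7.2→3, 4.3→1, 7.6→5.5
Mean rank = (3 + 1 + 5.5) / 3 = 3.17

3.17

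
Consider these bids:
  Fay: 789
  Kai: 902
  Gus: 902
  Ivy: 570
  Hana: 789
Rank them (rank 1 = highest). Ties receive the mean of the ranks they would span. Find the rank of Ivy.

Sorted (descending): 902, 902, 789, 789, 570
The 2 values of 902 occupy positions 1–2 → average rank (1+2)/2 = 1.5.
The 2 values of 789 occupy positions 3–4 → average rank (3+4)/2 = 3.5.
Ivy has value 570 → rank 5.

5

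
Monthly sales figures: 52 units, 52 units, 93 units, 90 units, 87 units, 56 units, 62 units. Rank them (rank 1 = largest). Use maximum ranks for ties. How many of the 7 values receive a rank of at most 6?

Sorted (descending): 93, 90, 87, 62, 56, 52, 52
The 2 values of 52 occupy positions 6–7 → each gets rank 7.
Ranks ≤ 6: {1, 2, 3, 4, 5} → 5 values.

5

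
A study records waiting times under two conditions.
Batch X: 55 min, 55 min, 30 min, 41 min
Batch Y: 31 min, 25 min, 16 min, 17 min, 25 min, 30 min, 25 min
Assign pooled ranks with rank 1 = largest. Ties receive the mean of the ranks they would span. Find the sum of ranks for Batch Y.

54.5

Sorted (descending): 55, 55, 41, 31, 30, 30, 25, 25, 25, 17, 16
The 2 values of 55 occupy positions 1–2 → average rank (1+2)/2 = 1.5.
The 2 values of 30 occupy positions 5–6 → average rank (5+6)/2 = 5.5.
The 3 values of 25 occupy positions 7–9 → average rank 8.
Batch Y values → pooled ranks: 31→4, 25→8, 16→11, 17→10, 25→8, 30→5.5, 25→8
Rank sum = 4 + 8 + 11 + 10 + 8 + 5.5 + 8 = 54.5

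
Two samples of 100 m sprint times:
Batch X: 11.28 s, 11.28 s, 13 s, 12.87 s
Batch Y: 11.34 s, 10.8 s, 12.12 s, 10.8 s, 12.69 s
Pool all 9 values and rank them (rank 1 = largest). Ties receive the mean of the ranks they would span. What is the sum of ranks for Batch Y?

29

Sorted (descending): 13, 12.87, 12.69, 12.12, 11.34, 11.28, 11.28, 10.8, 10.8
The 2 values of 11.28 occupy positions 6–7 → average rank (6+7)/2 = 6.5.
The 2 values of 10.8 occupy positions 8–9 → average rank (8+9)/2 = 8.5.
Batch Y values → pooled ranks: 11.34→5, 10.8→8.5, 12.12→4, 10.8→8.5, 12.69→3
Rank sum = 5 + 8.5 + 4 + 8.5 + 3 = 29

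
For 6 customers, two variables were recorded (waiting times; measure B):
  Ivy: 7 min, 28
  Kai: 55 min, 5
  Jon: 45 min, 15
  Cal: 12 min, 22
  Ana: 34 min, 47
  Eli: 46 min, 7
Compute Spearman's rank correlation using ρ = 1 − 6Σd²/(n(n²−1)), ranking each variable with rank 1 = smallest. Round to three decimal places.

-0.829

Ranks of variable 1: 1, 6, 4, 2, 3, 5
Ranks of variable 2: 5, 1, 3, 4, 6, 2
d = r₁ − r₂: -4, 5, 1, -2, -3, 3
d²: 16, 25, 1, 4, 9, 9; Σd² = 64
ρ = 1 − 6·64/(6·35) = 1 − 384/210 = -0.829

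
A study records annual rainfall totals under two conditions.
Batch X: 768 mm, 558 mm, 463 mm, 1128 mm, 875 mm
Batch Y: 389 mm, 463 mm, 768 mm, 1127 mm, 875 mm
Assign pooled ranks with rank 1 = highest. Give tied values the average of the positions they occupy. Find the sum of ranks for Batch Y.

29.5

Sorted (descending): 1128, 1127, 875, 875, 768, 768, 558, 463, 463, 389
The 2 values of 875 occupy positions 3–4 → average rank (3+4)/2 = 3.5.
The 2 values of 768 occupy positions 5–6 → average rank (5+6)/2 = 5.5.
The 2 values of 463 occupy positions 8–9 → average rank (8+9)/2 = 8.5.
Batch Y values → pooled ranks: 389→10, 463→8.5, 768→5.5, 1127→2, 875→3.5
Rank sum = 10 + 8.5 + 5.5 + 2 + 3.5 = 29.5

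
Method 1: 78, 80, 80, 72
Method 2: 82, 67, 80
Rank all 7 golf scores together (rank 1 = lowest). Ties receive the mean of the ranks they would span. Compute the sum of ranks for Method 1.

15

Sorted (ascending): 67, 72, 78, 80, 80, 80, 82
The 3 values of 80 occupy positions 4–6 → average rank 5.
Method 1 values → pooled ranks: 78→3, 80→5, 80→5, 72→2
Rank sum = 3 + 5 + 5 + 2 = 15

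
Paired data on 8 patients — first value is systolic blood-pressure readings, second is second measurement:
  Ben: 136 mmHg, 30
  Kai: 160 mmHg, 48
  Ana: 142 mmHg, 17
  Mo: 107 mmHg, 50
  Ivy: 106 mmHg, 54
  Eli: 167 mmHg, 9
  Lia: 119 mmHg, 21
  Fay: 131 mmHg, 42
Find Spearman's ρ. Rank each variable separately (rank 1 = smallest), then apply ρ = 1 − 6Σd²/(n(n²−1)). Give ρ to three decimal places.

Ranks of variable 1: 5, 7, 6, 2, 1, 8, 3, 4
Ranks of variable 2: 4, 6, 2, 7, 8, 1, 3, 5
d = r₁ − r₂: 1, 1, 4, -5, -7, 7, 0, -1
d²: 1, 1, 16, 25, 49, 49, 0, 1; Σd² = 142
ρ = 1 − 6·142/(8·63) = 1 − 852/504 = -0.690

-0.690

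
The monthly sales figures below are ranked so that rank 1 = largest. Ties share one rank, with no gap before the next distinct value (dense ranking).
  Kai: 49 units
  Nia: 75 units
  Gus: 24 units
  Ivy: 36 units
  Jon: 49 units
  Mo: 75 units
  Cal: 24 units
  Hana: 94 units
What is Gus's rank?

5

Sorted (descending): 94, 75, 75, 49, 49, 36, 24, 24
The 2 values of 75 share dense rank 2.
The 2 values of 49 share dense rank 3.
The 2 values of 24 share dense rank 5.
Remaining distinct values take the next consecutive integers.
Gus has value 24 units → rank 5.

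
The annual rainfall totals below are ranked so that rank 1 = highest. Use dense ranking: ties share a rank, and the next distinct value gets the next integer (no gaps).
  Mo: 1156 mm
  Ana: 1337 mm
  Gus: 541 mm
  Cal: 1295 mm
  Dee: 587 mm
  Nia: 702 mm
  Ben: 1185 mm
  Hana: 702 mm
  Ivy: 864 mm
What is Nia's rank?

Sorted (descending): 1337, 1295, 1185, 1156, 864, 702, 702, 587, 541
The 2 values of 702 share dense rank 6.
Remaining distinct values take the next consecutive integers.
Nia has value 702 mm → rank 6.

6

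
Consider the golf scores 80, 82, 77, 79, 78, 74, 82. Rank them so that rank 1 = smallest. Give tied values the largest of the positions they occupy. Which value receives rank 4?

79

Sorted (ascending): 74, 77, 78, 79, 80, 82, 82
The 2 values of 82 occupy positions 6–7 → each gets rank 7.
Rank 4 → value 79.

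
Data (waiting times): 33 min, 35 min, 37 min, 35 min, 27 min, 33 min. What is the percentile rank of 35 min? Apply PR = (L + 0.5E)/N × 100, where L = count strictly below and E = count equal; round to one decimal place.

N = 6.
Strictly below 35: 3. Equal to 35: 2.
PR = (3 + 0.5·2)/6 × 100 = 66.7

66.7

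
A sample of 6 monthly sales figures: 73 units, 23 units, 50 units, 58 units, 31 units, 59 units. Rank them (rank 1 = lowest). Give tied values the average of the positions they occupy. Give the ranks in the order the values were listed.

Sorted (ascending): 23, 31, 50, 58, 59, 73
No ties — each value takes its position as its rank.

6, 1, 3, 4, 2, 5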